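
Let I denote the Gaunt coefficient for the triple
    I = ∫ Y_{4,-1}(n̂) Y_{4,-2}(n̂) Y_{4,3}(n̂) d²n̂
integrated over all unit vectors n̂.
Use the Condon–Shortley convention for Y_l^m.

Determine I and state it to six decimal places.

-0.063661

m-sum 0 ✓  L=12 even ✓  0≤4≤8 ✓
Π(2lᵢ+1) = 9×9×9 = 729
triangle coeff Δ(4,4,4) = 1/450450
Σ_t [0,4]: t=0:+1/13824 t=1:−1/216 t=2:+1/64 t=3:−1/216 t=4:+1/13824 = 5/768
(3j)²=18/1001 [(4 4 4; 0 0 0)], sign=+1
Σ_t [1,2]: t=1:−1/864 t=2:+1/576 = 1/1728
(3j)²=5/1287 [(4 4 4; -1 -2 3)], sign=-1
⇒ 4πI² = 7290/143143
I = (-1)√(7290/143143/(4π)) = -0.06366105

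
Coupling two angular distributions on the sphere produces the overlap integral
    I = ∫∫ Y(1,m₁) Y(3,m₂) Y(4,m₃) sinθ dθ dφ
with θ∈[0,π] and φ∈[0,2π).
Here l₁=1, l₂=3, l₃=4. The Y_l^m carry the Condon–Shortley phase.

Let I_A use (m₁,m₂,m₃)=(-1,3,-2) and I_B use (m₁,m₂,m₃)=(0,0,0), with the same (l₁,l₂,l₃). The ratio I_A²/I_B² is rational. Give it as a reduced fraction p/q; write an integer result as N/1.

1/16

Same 1,3,4: normalisation and zero-m 3j drop out of the ratio.
A: Δ: 0! 2! 6! / 9! → 1/252; sum: t=0:+1/1440 = 1/1440; 3j²(1 3 4; -1 3 -2) = Δ·Π!·Σ² = 1/252  (sign +1)
B: Δ: 0! 2! 6! / 9! → 1/252; sum: t=0:+1/36 = 1/36; 3j²(1 3 4; 0 0 0) = Δ·Π!·Σ² = 4/63  (sign +1)
I_A²/I_B² = (1/252)/(4/63) = 1/16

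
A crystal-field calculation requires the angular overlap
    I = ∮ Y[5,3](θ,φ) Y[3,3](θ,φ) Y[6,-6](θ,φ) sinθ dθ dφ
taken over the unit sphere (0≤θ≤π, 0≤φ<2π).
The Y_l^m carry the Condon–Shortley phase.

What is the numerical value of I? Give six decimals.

-0.119512

Rules hold: Σm=0, L=14 even, 2≤6≤8.
N = 11·7·13 = 1001
Δ = 2!·8!·4!/15! = 1/675675
Racah Σ t=0..2: t=0:+1/8640 t=1:−1/2304 t=2:+1/8640 = -7/34560
⇒ 3j(5 3 6; 0 0 0)² = 7/429, sgn -1
Racah Σ t=2..2: t=2:+1/1935360 = 1/1935360
⇒ 3j(5 3 6; 3 3 -6)² = 1/91, sgn +1
4πI² = N·(3j₀)²·(3jₘ)² = 7/39
I = -1·√(0.179487/4π) = -0.11951207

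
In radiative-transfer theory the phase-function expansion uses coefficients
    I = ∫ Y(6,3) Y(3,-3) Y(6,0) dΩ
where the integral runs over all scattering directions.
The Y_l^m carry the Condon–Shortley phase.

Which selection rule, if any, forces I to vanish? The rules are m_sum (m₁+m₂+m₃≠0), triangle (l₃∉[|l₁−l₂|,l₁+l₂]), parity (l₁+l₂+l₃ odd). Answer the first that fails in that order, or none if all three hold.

parity

Σmᵢ = 0  ✓
l₃∈[|l₁−l₂|,l₁+l₂]=[3,9], have l₃=6  ✓
Σlᵢ = 15 ⇒ odd  ✗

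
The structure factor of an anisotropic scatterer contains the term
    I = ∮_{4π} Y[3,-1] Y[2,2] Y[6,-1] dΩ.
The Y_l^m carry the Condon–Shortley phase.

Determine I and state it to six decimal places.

0.000000

|3−2|≤6≤3+2 violated ⇒ I = 0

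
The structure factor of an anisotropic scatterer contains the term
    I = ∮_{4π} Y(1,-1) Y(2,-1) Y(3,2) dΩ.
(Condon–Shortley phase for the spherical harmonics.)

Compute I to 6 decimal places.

Rules hold: Σm=0, L=6 even, 1≤3≤3.
N = 3·5·7 = 105
Δ = 0!·2!·4!/7! = 1/105
Racah Σ t=0..0: t=0:+1/4 = 1/4
⇒ 3j(1 2 3; 0 0 0)² = 3/35, sgn -1
Racah Σ t=0..0: t=0:+1/12 = 1/12
⇒ 3j(1 2 3; -1 -1 2)² = 2/21, sgn -1
4πI² = N·(3j₀)²·(3jₘ)² = 6/7
I = +1·√(0.857143/4π) = 0.26116903

0.261169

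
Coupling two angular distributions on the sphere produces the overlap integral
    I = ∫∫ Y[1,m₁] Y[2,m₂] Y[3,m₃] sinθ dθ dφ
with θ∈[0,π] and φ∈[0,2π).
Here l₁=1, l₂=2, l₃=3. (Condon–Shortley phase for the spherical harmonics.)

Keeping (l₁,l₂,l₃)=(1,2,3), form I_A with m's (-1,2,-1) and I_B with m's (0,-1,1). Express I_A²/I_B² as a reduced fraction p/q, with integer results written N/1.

1/8

Shared (l₁,l₂,l₃)=(1,2,3): N and (l;000)² cancel in I_A²/I_B².
A: Δ = 0!·2!·4!/7! = 1/105; Racah Σ t=0..0: t=0:+1/48 = 1/48; ⇒ 3j(1 2 3; -1 2 -1)² = 1/105, sgn +1
B: Δ = 0!·2!·4!/7! = 1/105; Racah Σ t=0..0: t=0:+1/6 = 1/6; ⇒ 3j(1 2 3; 0 -1 1)² = 8/105, sgn +1
I_A²/I_B² = (1/105)/(8/105) = 1/8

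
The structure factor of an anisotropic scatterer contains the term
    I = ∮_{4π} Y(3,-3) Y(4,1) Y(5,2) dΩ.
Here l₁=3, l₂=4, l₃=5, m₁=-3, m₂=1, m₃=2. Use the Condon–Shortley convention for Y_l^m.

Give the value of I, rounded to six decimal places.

m-sum 0 ✓  L=12 even ✓  1≤5≤7 ✓
Π(2lᵢ+1) = 7×9×11 = 693
triangle coeff Δ(3,4,5) = 1/180180
Σ_t [0,2]: t=0:+1/576 t=1:−1/144 t=2:+1/576 = -1/288
(3j)²=20/1001 [(3 4 5; 0 0 0)], sign=+1
Σ_t [2,2]: t=2:+1/1728 = 1/1728
(3j)²=25/858 [(3 4 5; -3 1 2)], sign=-1
⇒ 4πI² = 750/1859
I = (-1)√(750/1859/(4π)) = -0.17917854

-0.179179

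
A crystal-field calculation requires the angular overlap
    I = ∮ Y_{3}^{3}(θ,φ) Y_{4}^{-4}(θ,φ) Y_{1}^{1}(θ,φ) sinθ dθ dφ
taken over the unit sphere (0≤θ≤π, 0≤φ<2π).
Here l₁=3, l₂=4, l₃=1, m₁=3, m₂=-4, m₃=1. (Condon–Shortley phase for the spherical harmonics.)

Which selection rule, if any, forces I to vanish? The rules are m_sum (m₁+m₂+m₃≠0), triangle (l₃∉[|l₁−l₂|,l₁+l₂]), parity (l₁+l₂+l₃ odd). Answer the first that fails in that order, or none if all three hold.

none

Σmᵢ = 0  ✓
l₃∈[|l₁−l₂|,l₁+l₂]=[1,7], have l₃=1  ✓
Σlᵢ = 8 ⇒ even  ✓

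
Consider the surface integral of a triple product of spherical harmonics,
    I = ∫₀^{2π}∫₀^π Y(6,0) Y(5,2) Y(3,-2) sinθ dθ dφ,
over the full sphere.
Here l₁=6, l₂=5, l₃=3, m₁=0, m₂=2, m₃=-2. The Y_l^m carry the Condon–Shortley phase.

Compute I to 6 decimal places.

-0.165130

m-sum 0 ✓  L=14 even ✓  1≤3≤11 ✓
Π(2lᵢ+1) = 13×11×7 = 1001
triangle coeff Δ(6,5,3) = 1/675675
Σ_t [3,5]: t=3:−1/8640 t=4:+1/2304 t=5:−1/8640 = 7/34560
(3j)²=7/429 [(6 5 3; 0 0 0)], sign=-1
Σ_t [5,6]: t=5:−1/8640 t=6:+1/34560 = -1/11520
(3j)²=3/143 [(6 5 3; 0 2 -2)], sign=+1
⇒ 4πI² = 49/143
I = (-1)√(49/143/(4π)) = -0.16512966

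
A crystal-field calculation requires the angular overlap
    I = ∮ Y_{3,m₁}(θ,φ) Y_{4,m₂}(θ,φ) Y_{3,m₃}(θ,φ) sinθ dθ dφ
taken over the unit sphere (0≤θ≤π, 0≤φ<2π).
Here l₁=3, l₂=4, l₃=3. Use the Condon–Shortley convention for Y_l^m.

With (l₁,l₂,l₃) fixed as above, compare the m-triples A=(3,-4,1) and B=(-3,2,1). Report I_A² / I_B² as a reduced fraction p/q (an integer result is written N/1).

Same 3,4,3: normalisation and zero-m 3j drop out of the ratio.
A: Δ: 4! 2! 4! / 11! → 1/34650; sum: t=0:+1/1152 = 1/1152; 3j²(3 4 3; 3 -4 1) = Δ·Π!·Σ² = 1/33  (sign +1)
B: Δ: 4! 2! 4! / 11! → 1/34650; sum: t=4:+1/192 = 1/192; 3j²(3 4 3; -3 2 1) = Δ·Π!·Σ² = 3/77  (sign +1)
I_A²/I_B² = (1/33)/(3/77) = 7/9

7/9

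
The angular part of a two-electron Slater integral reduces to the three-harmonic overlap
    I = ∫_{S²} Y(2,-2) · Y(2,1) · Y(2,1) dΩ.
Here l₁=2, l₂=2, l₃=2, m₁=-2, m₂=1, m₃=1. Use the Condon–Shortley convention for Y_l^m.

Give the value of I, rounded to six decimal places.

0.220728

Checks pass: Σm=0; 6 even; l₃=2∈[0,4].
(2·2+1)(2·2+1)(2·2+1) = 125
Δ: 2! 2! 2! / 7! → 1/630
sum: t=0:+1/8 t=1:−1/1 t=2:+1/8 = -3/4
3j²(2 2 2; 0 0 0) = Δ·Π!·Σ² = 2/35  (sign -1)
sum: t=2:+1/4 = 1/4
3j²(2 2 2; -2 1 1) = Δ·Π!·Σ² = 3/35  (sign -1)
combine: 4πI² = 125·2/35·3/35 = 30/49
take √, sign +1: I = 0.22072812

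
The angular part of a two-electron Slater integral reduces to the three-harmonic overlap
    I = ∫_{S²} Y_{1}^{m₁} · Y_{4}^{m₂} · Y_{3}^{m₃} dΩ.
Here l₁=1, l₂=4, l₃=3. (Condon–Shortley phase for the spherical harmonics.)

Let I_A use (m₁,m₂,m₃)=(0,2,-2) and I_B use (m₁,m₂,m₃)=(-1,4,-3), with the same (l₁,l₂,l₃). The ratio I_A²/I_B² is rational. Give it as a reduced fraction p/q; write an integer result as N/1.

3/7

l's match ⇒ only the (l;m) 3-j factors differ between A and B.
A: triangle coeff Δ(1,4,3) = 1/252; Σ_t [1,1]: t=1:−1/120 = -1/120; (3j)²=1/21 [(1 4 3; 0 2 -2)], sign=+1
B: triangle coeff Δ(1,4,3) = 1/252; Σ_t [2,2]: t=2:+1/1440 = 1/1440; (3j)²=1/9 [(1 4 3; -1 4 -3)], sign=+1
I_A²/I_B² = (1/21)/(1/9) = 3/7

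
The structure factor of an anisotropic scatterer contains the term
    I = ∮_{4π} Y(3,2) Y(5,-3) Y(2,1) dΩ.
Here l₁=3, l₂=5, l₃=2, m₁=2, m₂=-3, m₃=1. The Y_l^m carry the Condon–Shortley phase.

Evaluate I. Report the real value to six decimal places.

-0.253584

Rules hold: Σm=0, L=10 even, 2≤2≤8.
N = 7·11·5 = 385
Δ = 6!·0!·4!/11! = 1/2310
Racah Σ t=3..3: t=3:−1/144 = -1/144
⇒ 3j(3 5 2; 0 0 0)² = 10/231, sgn -1
Racah Σ t=1..1: t=1:−1/720 = -1/720
⇒ 3j(3 5 2; 2 -3 1)² = 8/165, sgn +1
4πI² = N·(3j₀)²·(3jₘ)² = 80/99
I = -1·√(0.808081/4π) = -0.25358436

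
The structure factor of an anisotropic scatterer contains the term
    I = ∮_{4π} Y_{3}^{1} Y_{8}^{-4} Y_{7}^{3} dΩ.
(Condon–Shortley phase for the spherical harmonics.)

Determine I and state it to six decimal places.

0.148738

Rules hold: Σm=0, L=18 even, 5≤7≤11.
N = 7·17·15 = 1785
Δ = 4!·2!·12!/19! = 1/5290740
Racah Σ t=1..3: t=1:−1/7257600 t=2:+1/2073600 t=3:−1/7257600 = 1/4838400
⇒ 3j(3 8 7; 0 0 0)² = 252/20995, sgn -1
Racah Σ t=0..2: t=0:+1/46448640 t=1:−1/13063680 t=2:+1/58060800 = -79/2090188800
⇒ 3j(3 8 7; 1 -4 3)² = 68651/5290740, sgn -1
4πI² = N·(3j₀)²·(3jₘ)² = 1441671/5185765
I = +1·√(0.278005/4π) = 0.14873793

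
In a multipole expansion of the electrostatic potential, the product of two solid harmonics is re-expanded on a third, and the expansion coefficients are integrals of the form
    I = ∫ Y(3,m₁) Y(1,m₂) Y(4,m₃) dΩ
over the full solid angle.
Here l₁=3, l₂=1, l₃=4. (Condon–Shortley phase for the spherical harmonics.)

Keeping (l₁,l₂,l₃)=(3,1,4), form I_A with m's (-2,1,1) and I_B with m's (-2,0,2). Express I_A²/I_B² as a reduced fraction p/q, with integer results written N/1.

l's match ⇒ only the (l;m) 3-j factors differ between A and B.
A: triangle coeff Δ(3,1,4) = 1/252; Σ_t [0,0]: t=0:+1/240 = 1/240; (3j)²=1/84 [(3 1 4; -2 1 1)], sign=-1
B: triangle coeff Δ(3,1,4) = 1/252; Σ_t [0,0]: t=0:+1/120 = 1/120; (3j)²=1/21 [(3 1 4; -2 0 2)], sign=+1
I_A²/I_B² = (1/84)/(1/21) = 1/4

1/4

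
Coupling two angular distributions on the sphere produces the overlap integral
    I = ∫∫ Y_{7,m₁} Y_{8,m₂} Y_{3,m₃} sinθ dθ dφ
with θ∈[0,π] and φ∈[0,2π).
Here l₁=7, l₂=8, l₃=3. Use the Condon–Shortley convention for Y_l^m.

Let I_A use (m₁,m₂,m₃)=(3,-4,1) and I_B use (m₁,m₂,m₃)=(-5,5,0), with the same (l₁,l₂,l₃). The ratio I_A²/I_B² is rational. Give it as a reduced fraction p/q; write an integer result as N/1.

68651/37479

l's match ⇒ only the (l;m) 3-j factors differ between A and B.
A: triangle coeff Δ(7,8,3) = 1/5290740; Σ_t [2,4]: t=2:+1/58060800 t=3:−1/13063680 t=4:+1/46448640 = -79/2090188800; (3j)²=68651/5290740 [(7 8 3; 3 -4 1)], sign=-1
B: triangle coeff Δ(7,8,3) = 1/5290740; Σ_t [10,12]: t=10:+1/87091200 t=11:−1/159667200 t=12:+1/5748019200 = 31/5748019200; (3j)²=961/135660 [(7 8 3; -5 5 0)], sign=-1
I_A²/I_B² = (68651/5290740)/(961/135660) = 68651/37479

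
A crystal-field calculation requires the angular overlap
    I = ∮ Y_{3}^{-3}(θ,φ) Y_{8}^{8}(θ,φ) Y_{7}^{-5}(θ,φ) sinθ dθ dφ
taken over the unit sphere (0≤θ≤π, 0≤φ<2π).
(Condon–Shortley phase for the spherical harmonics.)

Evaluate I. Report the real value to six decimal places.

-0.093795

m-sum 0 ✓  L=18 even ✓  5≤7≤11 ✓
Π(2lᵢ+1) = 7×17×15 = 1785
triangle coeff Δ(3,8,7) = 1/5290740
Σ_t [1,3]: t=1:−1/7257600 t=2:+1/2073600 t=3:−1/7257600 = 1/4838400
(3j)²=252/20995 [(3 8 7; 0 0 0)], sign=-1
Σ_t [4,4]: t=4:+1/22992076800 = 1/22992076800
(3j)²=5/969 [(3 8 7; -3 8 -5)], sign=+1
⇒ 4πI² = 8820/79781
I = (-1)√(8820/79781/(4π)) = -0.09379499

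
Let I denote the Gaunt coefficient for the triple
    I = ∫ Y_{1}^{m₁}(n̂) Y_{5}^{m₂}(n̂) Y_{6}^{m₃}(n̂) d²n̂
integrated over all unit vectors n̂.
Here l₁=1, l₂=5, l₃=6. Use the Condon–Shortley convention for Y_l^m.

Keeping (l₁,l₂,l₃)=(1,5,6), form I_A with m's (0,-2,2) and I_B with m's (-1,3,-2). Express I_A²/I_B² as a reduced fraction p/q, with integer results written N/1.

16/3

l's match ⇒ only the (l;m) 3-j factors differ between A and B.
A: triangle coeff Δ(1,5,6) = 1/858; Σ_t [0,0]: t=0:+1/30240 = 1/30240; (3j)²=16/429 [(1 5 6; 0 -2 2)], sign=+1
B: triangle coeff Δ(1,5,6) = 1/858; Σ_t [0,0]: t=0:+1/161280 = 1/161280; (3j)²=1/143 [(1 5 6; -1 3 -2)], sign=+1
I_A²/I_B² = (16/429)/(1/143) = 16/3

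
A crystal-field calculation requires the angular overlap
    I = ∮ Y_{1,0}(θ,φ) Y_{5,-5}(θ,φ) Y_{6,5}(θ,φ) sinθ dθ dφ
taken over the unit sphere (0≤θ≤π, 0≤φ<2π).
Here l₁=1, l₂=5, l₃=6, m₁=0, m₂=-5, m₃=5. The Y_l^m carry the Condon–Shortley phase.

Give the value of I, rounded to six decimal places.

Checks pass: Σm=0; 12 even; l₃=6∈[4,6].
(2·1+1)(2·5+1)(2·6+1) = 429
Δ: 0! 2! 10! / 13! → 1/858
sum: t=0:+1/14400 = 1/14400
3j²(1 5 6; 0 0 0) = Δ·Π!·Σ² = 6/143  (sign +1)
sum: t=0:+1/3628800 = 1/3628800
3j²(1 5 6; 0 -5 5) = Δ·Π!·Σ² = 1/78  (sign -1)
combine: 4πI² = 429·6/143·1/78 = 3/13
take √, sign -1: I = -0.13551395

-0.135514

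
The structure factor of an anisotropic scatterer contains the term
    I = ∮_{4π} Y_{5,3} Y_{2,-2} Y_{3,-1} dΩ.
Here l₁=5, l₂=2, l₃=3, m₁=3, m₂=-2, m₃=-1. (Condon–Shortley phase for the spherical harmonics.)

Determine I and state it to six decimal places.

Checks pass: Σm=0; 10 even; l₃=3∈[3,7].
(2·5+1)(2·2+1)(2·3+1) = 385
Δ: 4! 6! 0! / 11! → 1/2310
sum: t=2:+1/144 = 1/144
3j²(5 2 3; 0 0 0) = Δ·Π!·Σ² = 10/231  (sign -1)
sum: t=0:+1/1152 = 1/1152
3j²(5 2 3; 3 -2 -1) = Δ·Π!·Σ² = 1/33  (sign +1)
combine: 4πI² = 385·10/231·1/33 = 50/99
take √, sign -1: I = -0.20047604

-0.200476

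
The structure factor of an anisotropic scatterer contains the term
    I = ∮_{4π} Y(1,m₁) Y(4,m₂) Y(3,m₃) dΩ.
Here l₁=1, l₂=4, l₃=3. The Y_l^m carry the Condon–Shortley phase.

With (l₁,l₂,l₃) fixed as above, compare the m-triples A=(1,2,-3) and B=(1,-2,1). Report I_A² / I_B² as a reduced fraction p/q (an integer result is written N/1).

1/15

Shared (l₁,l₂,l₃)=(1,4,3): N and (l;000)² cancel in I_A²/I_B².
A: Δ = 2!·0!·6!/9! = 1/252; Racah Σ t=0..0: t=0:+1/1440 = 1/1440; ⇒ 3j(1 4 3; 1 2 -3)² = 1/252, sgn +1
B: Δ = 2!·0!·6!/9! = 1/252; Racah Σ t=0..0: t=0:+1/96 = 1/96; ⇒ 3j(1 4 3; 1 -2 1)² = 5/84, sgn +1
I_A²/I_B² = (1/252)/(5/84) = 1/15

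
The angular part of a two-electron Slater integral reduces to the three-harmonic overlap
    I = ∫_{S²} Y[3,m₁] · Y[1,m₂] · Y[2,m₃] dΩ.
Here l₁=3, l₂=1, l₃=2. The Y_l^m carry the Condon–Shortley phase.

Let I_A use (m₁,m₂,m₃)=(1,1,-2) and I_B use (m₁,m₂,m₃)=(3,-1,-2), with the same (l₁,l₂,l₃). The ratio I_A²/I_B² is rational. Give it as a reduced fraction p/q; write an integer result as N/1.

1/15

Shared (l₁,l₂,l₃)=(3,1,2): N and (l;000)² cancel in I_A²/I_B².
A: Δ = 2!·4!·0!/7! = 1/105; Racah Σ t=2..2: t=2:+1/48 = 1/48; ⇒ 3j(3 1 2; 1 1 -2)² = 1/105, sgn +1
B: Δ = 2!·4!·0!/7! = 1/105; Racah Σ t=0..0: t=0:+1/48 = 1/48; ⇒ 3j(3 1 2; 3 -1 -2)² = 1/7, sgn +1
I_A²/I_B² = (1/105)/(1/7) = 1/15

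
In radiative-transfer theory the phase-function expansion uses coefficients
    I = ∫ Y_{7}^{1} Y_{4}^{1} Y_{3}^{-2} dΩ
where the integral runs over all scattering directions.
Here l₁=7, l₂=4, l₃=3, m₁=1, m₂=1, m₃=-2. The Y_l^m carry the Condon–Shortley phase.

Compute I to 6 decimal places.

Checks pass: Σm=0; 14 even; l₃=3∈[3,11].
(2·7+1)(2·4+1)(2·3+1) = 945
Δ: 8! 6! 0! / 15! → 1/45045
sum: t=4:+1/20736 = 1/20736
3j²(7 4 3; 0 0 0) = Δ·Π!·Σ² = 35/1287  (sign -1)
sum: t=5:−1/86400 = -1/86400
3j²(7 4 3; 1 1 -2) = Δ·Π!·Σ² = 16/2145  (sign +1)
combine: 4πI² = 945·35/1287·16/2145 = 3920/20449
take √, sign -1: I = -0.12350998

-0.123510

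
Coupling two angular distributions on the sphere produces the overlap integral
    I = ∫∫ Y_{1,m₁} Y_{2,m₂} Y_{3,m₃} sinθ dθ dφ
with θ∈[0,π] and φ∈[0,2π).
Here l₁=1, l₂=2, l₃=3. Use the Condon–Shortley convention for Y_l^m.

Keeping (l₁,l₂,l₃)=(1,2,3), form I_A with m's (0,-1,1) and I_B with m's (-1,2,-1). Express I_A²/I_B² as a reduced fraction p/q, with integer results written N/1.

8/1

l's match ⇒ only the (l;m) 3-j factors differ between A and B.
A: triangle coeff Δ(1,2,3) = 1/105; Σ_t [0,0]: t=0:+1/6 = 1/6; (3j)²=8/105 [(1 2 3; 0 -1 1)], sign=+1
B: triangle coeff Δ(1,2,3) = 1/105; Σ_t [0,0]: t=0:+1/48 = 1/48; (3j)²=1/105 [(1 2 3; -1 2 -1)], sign=+1
I_A²/I_B² = (8/105)/(1/105) = 8/1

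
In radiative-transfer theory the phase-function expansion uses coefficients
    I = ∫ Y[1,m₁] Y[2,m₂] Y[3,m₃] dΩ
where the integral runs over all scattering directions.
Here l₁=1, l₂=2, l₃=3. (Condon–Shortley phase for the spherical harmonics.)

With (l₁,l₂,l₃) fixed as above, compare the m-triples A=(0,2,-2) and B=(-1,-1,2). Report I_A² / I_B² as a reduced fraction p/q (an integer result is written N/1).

1/2

l's match ⇒ only the (l;m) 3-j factors differ between A and B.
A: triangle coeff Δ(1,2,3) = 1/105; Σ_t [0,0]: t=0:+1/24 = 1/24; (3j)²=1/21 [(1 2 3; 0 2 -2)], sign=-1
B: triangle coeff Δ(1,2,3) = 1/105; Σ_t [0,0]: t=0:+1/12 = 1/12; (3j)²=2/21 [(1 2 3; -1 -1 2)], sign=-1
I_A²/I_B² = (1/21)/(2/21) = 1/2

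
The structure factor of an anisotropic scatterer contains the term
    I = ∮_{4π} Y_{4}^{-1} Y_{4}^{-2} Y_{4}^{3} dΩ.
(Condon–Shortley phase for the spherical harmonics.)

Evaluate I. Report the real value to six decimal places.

-0.063661

Checks pass: Σm=0; 12 even; l₃=4∈[0,8].
(2·4+1)(2·4+1)(2·4+1) = 729
Δ: 4! 4! 4! / 13! → 1/450450
sum: t=0:+1/13824 t=1:−1/216 t=2:+1/64 t=3:−1/216 t=4:+1/13824 = 5/768
3j²(4 4 4; 0 0 0) = Δ·Π!·Σ² = 18/1001  (sign +1)
sum: t=1:−1/864 t=2:+1/576 = 1/1728
3j²(4 4 4; -1 -2 3) = Δ·Π!·Σ² = 5/1287  (sign -1)
combine: 4πI² = 729·18/1001·5/1287 = 7290/143143
take √, sign -1: I = -0.06366105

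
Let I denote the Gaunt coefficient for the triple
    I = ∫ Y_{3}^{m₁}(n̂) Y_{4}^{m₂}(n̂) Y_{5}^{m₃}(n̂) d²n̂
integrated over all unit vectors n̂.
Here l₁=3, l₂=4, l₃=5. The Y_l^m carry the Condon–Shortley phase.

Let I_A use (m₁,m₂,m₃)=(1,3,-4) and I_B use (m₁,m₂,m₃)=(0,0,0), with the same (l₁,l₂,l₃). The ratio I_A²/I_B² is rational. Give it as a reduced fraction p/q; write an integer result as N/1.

49/600

Shared (l₁,l₂,l₃)=(3,4,5): N and (l;000)² cancel in I_A²/I_B².
A: Δ = 2!·4!·6!/13! = 1/180180; Racah Σ t=1..2: t=1:−1/4320 t=2:+1/5760 = -1/17280; ⇒ 3j(3 4 5; 1 3 -4)² = 7/4290, sgn +1
B: Δ = 2!·4!·6!/13! = 1/180180; Racah Σ t=0..2: t=0:+1/576 t=1:−1/144 t=2:+1/576 = -1/288; ⇒ 3j(3 4 5; 0 0 0)² = 20/1001, sgn +1
I_A²/I_B² = (7/4290)/(20/1001) = 49/600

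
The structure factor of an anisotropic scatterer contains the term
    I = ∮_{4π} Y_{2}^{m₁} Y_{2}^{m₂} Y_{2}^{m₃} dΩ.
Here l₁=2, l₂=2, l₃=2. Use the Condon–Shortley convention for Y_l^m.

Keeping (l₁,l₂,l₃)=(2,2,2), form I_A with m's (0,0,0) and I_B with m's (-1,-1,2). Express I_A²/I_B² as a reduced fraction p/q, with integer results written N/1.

l's match ⇒ only the (l;m) 3-j factors differ between A and B.
A: triangle coeff Δ(2,2,2) = 1/630; Σ_t [0,2]: t=0:+1/8 t=1:−1/1 t=2:+1/8 = -3/4; (3j)²=2/35 [(2 2 2; 0 0 0)], sign=-1
B: triangle coeff Δ(2,2,2) = 1/630; Σ_t [1,1]: t=1:−1/4 = -1/4; (3j)²=3/35 [(2 2 2; -1 -1 2)], sign=-1
I_A²/I_B² = (2/35)/(3/35) = 2/3

2/3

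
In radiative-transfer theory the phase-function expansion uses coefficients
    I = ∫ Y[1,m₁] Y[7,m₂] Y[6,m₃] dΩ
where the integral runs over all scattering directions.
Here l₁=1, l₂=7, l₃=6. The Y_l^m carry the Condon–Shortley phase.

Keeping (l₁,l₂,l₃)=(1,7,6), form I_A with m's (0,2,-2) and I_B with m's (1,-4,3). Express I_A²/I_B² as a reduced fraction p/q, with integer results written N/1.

9/11

Same 1,7,6: normalisation and zero-m 3j drop out of the ratio.
A: Δ: 2! 0! 12! / 15! → 1/1365; sum: t=1:−1/967680 = -1/967680; 3j²(1 7 6; 0 2 -2) = Δ·Π!·Σ² = 3/91  (sign -1)
B: Δ: 2! 0! 12! / 15! → 1/1365; sum: t=0:+1/4354560 = 1/4354560; 3j²(1 7 6; 1 -4 3) = Δ·Π!·Σ² = 11/273  (sign -1)
I_A²/I_B² = (3/91)/(11/273) = 9/11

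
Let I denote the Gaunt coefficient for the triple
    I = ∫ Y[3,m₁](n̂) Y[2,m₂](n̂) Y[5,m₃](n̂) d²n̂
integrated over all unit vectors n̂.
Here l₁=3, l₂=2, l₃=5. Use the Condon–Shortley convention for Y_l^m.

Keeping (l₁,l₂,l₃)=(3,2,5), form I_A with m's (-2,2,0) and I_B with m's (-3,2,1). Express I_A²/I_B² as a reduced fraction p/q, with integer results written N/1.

5/1

Same 3,2,5: normalisation and zero-m 3j drop out of the ratio.
A: Δ: 0! 6! 4! / 11! → 1/2310; sum: t=0:+1/2880 = 1/2880; 3j²(3 2 5; -2 2 0) = Δ·Π!·Σ² = 1/462  (sign -1)
B: Δ: 0! 6! 4! / 11! → 1/2310; sum: t=0:+1/17280 = 1/17280; 3j²(3 2 5; -3 2 1) = Δ·Π!·Σ² = 1/2310  (sign +1)
I_A²/I_B² = (1/462)/(1/2310) = 5/1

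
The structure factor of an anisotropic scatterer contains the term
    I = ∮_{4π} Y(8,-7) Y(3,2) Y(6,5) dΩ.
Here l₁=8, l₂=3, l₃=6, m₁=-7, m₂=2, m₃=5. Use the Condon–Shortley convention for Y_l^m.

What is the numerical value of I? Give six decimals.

0.000000

l₁+l₂+l₃=17 is odd: 3j(l;000)=0 ⇒ I=0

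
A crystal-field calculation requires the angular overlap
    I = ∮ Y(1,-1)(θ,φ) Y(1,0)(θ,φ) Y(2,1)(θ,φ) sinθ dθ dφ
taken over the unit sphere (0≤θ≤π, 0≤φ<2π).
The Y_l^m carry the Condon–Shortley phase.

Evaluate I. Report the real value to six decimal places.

-0.218510

m-sum 0 ✓  L=4 even ✓  0≤2≤2 ✓
Π(2lᵢ+1) = 3×3×5 = 45
triangle coeff Δ(1,1,2) = 1/30
Σ_t [0,0]: t=0:+1/1 = 1/1
(3j)²=2/15 [(1 1 2; 0 0 0)], sign=+1
Σ_t [0,0]: t=0:+1/2 = 1/2
(3j)²=1/10 [(1 1 2; -1 0 1)], sign=-1
⇒ 4πI² = 3/5
I = (-1)√(3/5/(4π)) = -0.21850969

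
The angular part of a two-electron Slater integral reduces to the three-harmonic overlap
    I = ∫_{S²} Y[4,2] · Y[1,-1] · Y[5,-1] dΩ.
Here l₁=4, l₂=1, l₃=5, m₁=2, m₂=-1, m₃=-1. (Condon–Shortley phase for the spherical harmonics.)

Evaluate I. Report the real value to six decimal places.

Rules hold: Σm=0, L=10 even, 3≤5≤5.
N = 9·3·11 = 297
Δ = 0!·8!·2!/11! = 1/495
Racah Σ t=0..0: t=0:+1/576 = 1/576
⇒ 3j(4 1 5; 0 0 0)² = 5/99, sgn -1
Racah Σ t=0..0: t=0:+1/2880 = 1/2880
⇒ 3j(4 1 5; 2 -1 -1)² = 2/165, sgn +1
4πI² = N·(3j₀)²·(3jₘ)² = 2/11
I = -1·√(0.181818/4π) = -0.12028562

-0.120286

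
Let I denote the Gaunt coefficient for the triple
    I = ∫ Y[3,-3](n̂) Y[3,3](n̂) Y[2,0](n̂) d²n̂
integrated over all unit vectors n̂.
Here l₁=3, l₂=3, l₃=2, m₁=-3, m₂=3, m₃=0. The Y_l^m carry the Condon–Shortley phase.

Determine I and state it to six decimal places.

m-sum 0 ✓  L=8 even ✓  0≤2≤6 ✓
Π(2lᵢ+1) = 7×7×5 = 245
triangle coeff Δ(3,3,2) = 1/3780
Σ_t [1,3]: t=1:−1/24 t=2:+1/4 t=3:−1/24 = 1/6
(3j)²=4/105 [(3 3 2; 0 0 0)], sign=+1
Σ_t [4,4]: t=4:+1/96 = 1/96
(3j)²=5/84 [(3 3 2; -3 3 0)], sign=+1
⇒ 4πI² = 5/9
I = (+1)√(5/9/(4π)) = 0.21026104

0.210261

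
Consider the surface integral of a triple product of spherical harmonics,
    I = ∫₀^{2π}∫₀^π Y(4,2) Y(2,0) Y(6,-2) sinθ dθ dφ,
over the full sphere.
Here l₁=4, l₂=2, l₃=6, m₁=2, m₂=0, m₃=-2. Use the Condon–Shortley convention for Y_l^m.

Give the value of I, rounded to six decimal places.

0.206144

Checks pass: Σm=0; 12 even; l₃=6∈[2,6].
(2·4+1)(2·2+1)(2·6+1) = 585
Δ: 0! 8! 4! / 13! → 1/6435
sum: t=0:+1/2304 = 1/2304
3j²(4 2 6; 0 0 0) = Δ·Π!·Σ² = 5/143  (sign +1)
sum: t=0:+1/5760 = 1/5760
3j²(4 2 6; 2 0 -2) = Δ·Π!·Σ² = 56/2145  (sign +1)
combine: 4πI² = 585·5/143·56/2145 = 840/1573
take √, sign +1: I = 0.20614383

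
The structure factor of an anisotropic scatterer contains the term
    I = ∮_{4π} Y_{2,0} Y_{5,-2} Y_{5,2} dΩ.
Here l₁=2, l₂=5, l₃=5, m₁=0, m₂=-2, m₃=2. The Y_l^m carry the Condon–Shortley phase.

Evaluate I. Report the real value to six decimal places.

Rules hold: Σm=0, L=12 even, 3≤5≤7.
N = 5·11·11 = 605
Δ = 2!·2!·8!/13! = 1/38610
Racah Σ t=0..2: t=0:+1/2880 t=1:−1/576 t=2:+1/2880 = -1/960
⇒ 3j(2 5 5; 0 0 0)² = 10/429, sgn +1
Racah Σ t=0..2: t=0:+1/2880 t=1:−1/1440 t=2:+1/20160 = -1/3360
⇒ 3j(2 5 5; 0 -2 2)² = 6/715, sgn +1
4πI² = N·(3j₀)²·(3jₘ)² = 20/169
I = +1·√(0.118343/4π) = 0.09704356

0.097044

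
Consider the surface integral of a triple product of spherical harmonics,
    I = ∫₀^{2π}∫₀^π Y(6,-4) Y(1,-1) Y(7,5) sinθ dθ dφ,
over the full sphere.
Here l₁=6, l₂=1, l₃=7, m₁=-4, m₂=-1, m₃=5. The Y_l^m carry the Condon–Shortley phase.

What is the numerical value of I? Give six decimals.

-0.284256

Rules hold: Σm=0, L=14 even, 5≤7≤7.
N = 13·3·15 = 585
Δ = 0!·12!·2!/15! = 1/1365
Racah Σ t=0..0: t=0:+1/518400 = 1/518400
⇒ 3j(6 1 7; 0 0 0)² = 7/195, sgn -1
Racah Σ t=0..0: t=0:+1/14515200 = 1/14515200
⇒ 3j(6 1 7; -4 -1 5)² = 22/455, sgn +1
4πI² = N·(3j₀)²·(3jₘ)² = 66/65
I = -1·√(1.01538/4π) = -0.28425647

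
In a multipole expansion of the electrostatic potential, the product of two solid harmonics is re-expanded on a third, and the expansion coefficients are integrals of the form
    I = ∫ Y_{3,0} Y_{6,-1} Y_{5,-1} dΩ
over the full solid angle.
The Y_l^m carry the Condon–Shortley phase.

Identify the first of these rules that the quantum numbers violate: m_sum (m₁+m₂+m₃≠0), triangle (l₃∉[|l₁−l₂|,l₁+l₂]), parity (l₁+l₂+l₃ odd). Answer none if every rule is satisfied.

Σmᵢ = -2  ✗
l₃∈[|l₁−l₂|,l₁+l₂]=[3,9], have l₃=5
Σlᵢ = 14 ⇒ even

m_sum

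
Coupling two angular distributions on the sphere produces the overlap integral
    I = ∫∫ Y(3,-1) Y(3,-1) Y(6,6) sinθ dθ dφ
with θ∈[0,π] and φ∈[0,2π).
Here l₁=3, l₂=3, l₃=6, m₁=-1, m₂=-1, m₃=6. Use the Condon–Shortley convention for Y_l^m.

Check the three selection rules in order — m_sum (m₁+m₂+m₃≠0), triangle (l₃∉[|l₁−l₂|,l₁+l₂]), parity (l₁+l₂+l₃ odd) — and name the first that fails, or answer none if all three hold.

m_sum

m₁+m₂+m₃ = -1 − 1 + 6 = 4  ✗
triangle: |3−3|=0 ≤ l₃=6 ≤ 3+3=6
parity: l₁+l₂+l₃ = 12 is even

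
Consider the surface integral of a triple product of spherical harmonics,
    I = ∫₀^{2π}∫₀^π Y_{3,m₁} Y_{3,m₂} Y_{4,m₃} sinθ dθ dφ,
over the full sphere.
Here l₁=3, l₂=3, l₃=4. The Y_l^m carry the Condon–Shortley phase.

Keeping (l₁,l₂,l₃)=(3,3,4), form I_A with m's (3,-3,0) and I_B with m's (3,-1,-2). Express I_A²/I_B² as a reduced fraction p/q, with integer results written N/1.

Shared (l₁,l₂,l₃)=(3,3,4): N and (l;000)² cancel in I_A²/I_B².
A: Δ = 2!·4!·4!/11! = 1/34650; Racah Σ t=0..0: t=0:+1/1152 = 1/1152; ⇒ 3j(3 3 4; 3 -3 0)² = 1/154, sgn +1
B: Δ = 2!·4!·4!/11! = 1/34650; Racah Σ t=0..0: t=0:+1/192 = 1/192; ⇒ 3j(3 3 4; 3 -1 -2)² = 3/77, sgn +1
I_A²/I_B² = (1/154)/(3/77) = 1/6

1/6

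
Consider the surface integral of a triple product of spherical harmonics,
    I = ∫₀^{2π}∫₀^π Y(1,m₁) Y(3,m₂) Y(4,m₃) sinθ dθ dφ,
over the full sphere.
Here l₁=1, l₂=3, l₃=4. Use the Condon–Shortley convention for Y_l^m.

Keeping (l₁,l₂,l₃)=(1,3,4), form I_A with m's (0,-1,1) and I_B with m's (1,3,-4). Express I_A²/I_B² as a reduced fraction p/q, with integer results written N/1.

15/28

l's match ⇒ only the (l;m) 3-j factors differ between A and B.
A: triangle coeff Δ(1,3,4) = 1/252; Σ_t [0,0]: t=0:+1/48 = 1/48; (3j)²=5/84 [(1 3 4; 0 -1 1)], sign=-1
B: triangle coeff Δ(1,3,4) = 1/252; Σ_t [0,0]: t=0:+1/1440 = 1/1440; (3j)²=1/9 [(1 3 4; 1 3 -4)], sign=+1
I_A²/I_B² = (5/84)/(1/9) = 15/28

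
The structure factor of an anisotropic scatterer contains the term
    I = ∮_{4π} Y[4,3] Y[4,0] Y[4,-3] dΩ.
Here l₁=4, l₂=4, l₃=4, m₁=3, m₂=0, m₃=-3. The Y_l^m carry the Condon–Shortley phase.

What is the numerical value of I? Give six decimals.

Rules hold: Σm=0, L=12 even, 0≤4≤8.
N = 9·9·9 = 729
Δ = 4!·4!·4!/13! = 1/450450
Racah Σ t=0..4: t=0:+1/13824 t=1:−1/216 t=2:+1/64 t=3:−1/216 t=4:+1/13824 = 5/768
⇒ 3j(4 4 4; 0 0 0)² = 18/1001, sgn +1
Racah Σ t=0..1: t=0:+1/3456 t=1:−1/864 = -1/1152
⇒ 3j(4 4 4; 3 0 -3)² = 7/286, sgn +1
4πI² = N·(3j₀)²·(3jₘ)² = 6561/20449
I = +1·√(0.320847/4π) = 0.15978796

0.159788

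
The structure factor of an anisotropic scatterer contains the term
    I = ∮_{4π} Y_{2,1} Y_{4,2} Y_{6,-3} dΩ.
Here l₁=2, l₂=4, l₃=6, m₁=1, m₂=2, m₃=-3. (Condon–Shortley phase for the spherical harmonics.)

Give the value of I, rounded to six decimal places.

m-sum 0 ✓  L=12 even ✓  2≤6≤6 ✓
Π(2lᵢ+1) = 5×9×13 = 585
triangle coeff Δ(2,4,6) = 1/6435
Σ_t [0,0]: t=0:+1/2304 = 1/2304
(3j)²=5/143 [(2 4 6; 0 0 0)], sign=+1
Σ_t [0,0]: t=0:+1/8640 = 1/8640
(3j)²=28/715 [(2 4 6; 1 2 -3)], sign=-1
⇒ 4πI² = 1260/1573
I = (-1)√(1260/1573/(4π)) = -0.25247360

-0.252474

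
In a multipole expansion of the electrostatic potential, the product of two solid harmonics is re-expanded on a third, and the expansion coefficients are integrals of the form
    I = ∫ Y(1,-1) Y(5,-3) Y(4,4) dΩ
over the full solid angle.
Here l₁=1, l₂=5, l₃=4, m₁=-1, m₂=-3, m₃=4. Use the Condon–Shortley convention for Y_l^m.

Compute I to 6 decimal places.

Checks pass: Σm=0; 10 even; l₃=4∈[4,6].
(2·1+1)(2·5+1)(2·4+1) = 297
Δ: 2! 0! 8! / 11! → 1/495
sum: t=1:−1/576 = -1/576
3j²(1 5 4; 0 0 0) = Δ·Π!·Σ² = 5/99  (sign -1)
sum: t=2:+1/80640 = 1/80640
3j²(1 5 4; -1 -3 4) = Δ·Π!·Σ² = 1/495  (sign +1)
combine: 4πI² = 297·5/99·1/495 = 1/33
take √, sign -1: I = -0.04910640

-0.049106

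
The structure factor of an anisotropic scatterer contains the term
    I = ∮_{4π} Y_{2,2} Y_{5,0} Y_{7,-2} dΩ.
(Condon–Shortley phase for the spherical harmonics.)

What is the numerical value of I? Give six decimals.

0.127204

Rules hold: Σm=0, L=14 even, 3≤7≤7.
N = 5·11·15 = 825
Δ = 0!·4!·10!/15! = 1/15015
Racah Σ t=0..0: t=0:+1/57600 = 1/57600
⇒ 3j(2 5 7; 0 0 0)² = 21/715, sgn -1
Racah Σ t=0..0: t=0:+1/345600 = 1/345600
⇒ 3j(2 5 7; 2 0 -2)² = 6/715, sgn -1
4πI² = N·(3j₀)²·(3jₘ)² = 378/1859
I = +1·√(0.203335/4π) = 0.12720415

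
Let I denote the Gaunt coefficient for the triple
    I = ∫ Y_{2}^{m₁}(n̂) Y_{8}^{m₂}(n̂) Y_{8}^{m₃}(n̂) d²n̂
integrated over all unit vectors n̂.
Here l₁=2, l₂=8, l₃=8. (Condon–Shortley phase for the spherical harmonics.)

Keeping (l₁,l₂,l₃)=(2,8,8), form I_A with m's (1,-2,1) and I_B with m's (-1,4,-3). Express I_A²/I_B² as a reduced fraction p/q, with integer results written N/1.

Same 2,8,8: normalisation and zero-m 3j drop out of the ratio.
A: Δ: 2! 2! 14! / 19! → 1/348840; sum: t=0:+1/58060800 t=1:−1/87091200 = 1/174182400; 3j²(2 8 8; 1 -2 1) = Δ·Π!·Σ² = 7/2584  (sign -1)
B: Δ: 2! 2! 14! / 19! → 1/348840; sum: t=1:−1/479001600 t=2:+1/174182400 = 1/273715200; 3j²(2 8 8; -1 4 -3) = Δ·Π!·Σ² = 49/3876  (sign -1)
I_A²/I_B² = (7/2584)/(49/3876) = 3/14

3/14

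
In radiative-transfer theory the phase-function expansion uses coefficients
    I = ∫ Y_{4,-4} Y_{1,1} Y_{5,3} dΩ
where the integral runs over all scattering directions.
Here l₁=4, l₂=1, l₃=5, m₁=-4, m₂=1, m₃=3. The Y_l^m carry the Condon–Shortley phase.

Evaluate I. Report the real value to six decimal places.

-0.049106

Rules hold: Σm=0, L=10 even, 3≤5≤5.
N = 9·3·11 = 297
Δ = 0!·8!·2!/11! = 1/495
Racah Σ t=0..0: t=0:+1/576 = 1/576
⇒ 3j(4 1 5; 0 0 0)² = 5/99, sgn -1
Racah Σ t=0..0: t=0:+1/80640 = 1/80640
⇒ 3j(4 1 5; -4 1 3)² = 1/495, sgn +1
4πI² = N·(3j₀)²·(3jₘ)² = 1/33
I = -1·√(0.030303/4π) = -0.04910640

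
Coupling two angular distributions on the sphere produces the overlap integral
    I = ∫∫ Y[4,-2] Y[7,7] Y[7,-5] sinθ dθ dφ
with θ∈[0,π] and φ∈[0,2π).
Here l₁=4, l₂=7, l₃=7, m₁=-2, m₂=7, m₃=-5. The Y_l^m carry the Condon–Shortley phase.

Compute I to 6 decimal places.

-0.164155

m-sum 0 ✓  L=18 even ✓  3≤7≤11 ✓
Π(2lᵢ+1) = 9×15×15 = 2025
triangle coeff Δ(4,7,7) = 1/58198140
Σ_t [0,4]: t=0:+1/17418240 t=1:−1/622080 t=2:+1/230400 t=3:−1/622080 t=4:+1/17418240 = 1/806400
(3j)²=2268/230945 [(4 7 7; 0 0 0)], sign=-1
Σ_t [4,4]: t=4:+1/348364800 = 1/348364800
(3j)²=11/646 [(4 7 7; -2 7 -5)], sign=+1
⇒ 4πI² = 459270/1356277
I = (-1)√(459270/1356277/(4π)) = -0.16415530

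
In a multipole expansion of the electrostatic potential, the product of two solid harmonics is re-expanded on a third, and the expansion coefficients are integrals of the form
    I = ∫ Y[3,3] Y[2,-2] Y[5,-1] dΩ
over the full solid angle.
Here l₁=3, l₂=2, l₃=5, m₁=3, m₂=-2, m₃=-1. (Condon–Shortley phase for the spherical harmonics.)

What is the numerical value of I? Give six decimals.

Rules hold: Σm=0, L=10 even, 1≤5≤5.
N = 7·5·11 = 385
Δ = 0!·6!·4!/11! = 1/2310
Racah Σ t=0..0: t=0:+1/144 = 1/144
⇒ 3j(3 2 5; 0 0 0)² = 10/231, sgn -1
Racah Σ t=0..0: t=0:+1/17280 = 1/17280
⇒ 3j(3 2 5; 3 -2 -1)² = 1/2310, sgn +1
4πI² = N·(3j₀)²·(3jₘ)² = 5/693
I = -1·√(0.00721501/4π) = -0.02396147

-0.023961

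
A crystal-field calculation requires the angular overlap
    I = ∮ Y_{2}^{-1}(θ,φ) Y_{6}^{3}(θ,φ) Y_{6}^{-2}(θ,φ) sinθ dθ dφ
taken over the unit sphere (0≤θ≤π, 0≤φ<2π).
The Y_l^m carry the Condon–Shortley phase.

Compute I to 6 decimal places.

Rules hold: Σm=0, L=14 even, 4≤6≤8.
N = 5·13·13 = 845
Δ = 2!·2!·10!/15! = 1/90090
Racah Σ t=0..2: t=0:+1/69120 t=1:−1/14400 t=2:+1/69120 = -7/172800
⇒ 3j(2 6 6; 0 0 0)² = 14/715, sgn -1
Racah Σ t=1..2: t=1:−1/161280 t=2:+1/60480 = 1/96768
⇒ 3j(2 6 6; -1 3 -2)² = 15/1001, sgn +1
4πI² = N·(3j₀)²·(3jₘ)² = 30/121
I = -1·√(0.247934/4π) = -0.14046335

-0.140463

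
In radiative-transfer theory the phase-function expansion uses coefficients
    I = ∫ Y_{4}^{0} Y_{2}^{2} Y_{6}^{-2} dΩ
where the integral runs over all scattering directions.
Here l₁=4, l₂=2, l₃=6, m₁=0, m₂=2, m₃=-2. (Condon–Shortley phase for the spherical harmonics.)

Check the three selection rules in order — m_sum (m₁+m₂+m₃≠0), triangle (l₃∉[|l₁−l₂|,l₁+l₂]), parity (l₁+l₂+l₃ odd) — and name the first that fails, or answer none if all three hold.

none

Σmᵢ = 0  ✓
l₃∈[|l₁−l₂|,l₁+l₂]=[2,6], have l₃=6  ✓
Σlᵢ = 12 ⇒ even  ✓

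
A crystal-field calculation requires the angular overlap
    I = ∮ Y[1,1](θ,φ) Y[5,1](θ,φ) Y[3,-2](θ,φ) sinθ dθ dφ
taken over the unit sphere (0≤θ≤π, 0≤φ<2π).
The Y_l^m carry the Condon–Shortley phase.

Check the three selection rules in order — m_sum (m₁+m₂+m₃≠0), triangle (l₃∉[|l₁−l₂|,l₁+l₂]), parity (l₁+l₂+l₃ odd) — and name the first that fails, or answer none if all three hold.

Σmᵢ = 0  ✓
l₃∈[|l₁−l₂|,l₁+l₂]=[4,6], have l₃=3  ✗
Σlᵢ = 9 ⇒ odd

triangle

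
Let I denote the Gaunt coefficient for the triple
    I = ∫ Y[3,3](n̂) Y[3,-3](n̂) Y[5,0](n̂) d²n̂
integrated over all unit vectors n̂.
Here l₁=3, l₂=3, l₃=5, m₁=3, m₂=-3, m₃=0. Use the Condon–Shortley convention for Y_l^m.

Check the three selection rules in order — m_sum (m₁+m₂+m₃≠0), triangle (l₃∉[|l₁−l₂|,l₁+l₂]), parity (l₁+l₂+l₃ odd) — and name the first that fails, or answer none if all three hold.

parity

Σmᵢ = 0  ✓
l₃∈[|l₁−l₂|,l₁+l₂]=[0,6], have l₃=5  ✓
Σlᵢ = 11 ⇒ odd  ✗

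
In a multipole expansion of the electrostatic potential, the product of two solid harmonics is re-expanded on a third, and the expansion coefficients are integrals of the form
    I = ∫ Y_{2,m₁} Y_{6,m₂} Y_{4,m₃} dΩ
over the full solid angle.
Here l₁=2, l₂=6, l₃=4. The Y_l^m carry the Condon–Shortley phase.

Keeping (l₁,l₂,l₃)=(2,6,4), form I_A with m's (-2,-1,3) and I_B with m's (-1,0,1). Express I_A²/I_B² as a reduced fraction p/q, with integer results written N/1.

Same 2,6,4: normalisation and zero-m 3j drop out of the ratio.
A: Δ: 4! 0! 8! / 13! → 1/6435; sum: t=4:+1/120960 = 1/120960; 3j²(2 6 4; -2 -1 3) = Δ·Π!·Σ² = 1/1287  (sign -1)
B: Δ: 4! 0! 8! / 13! → 1/6435; sum: t=3:−1/4320 = -1/4320; 3j²(2 6 4; -1 0 1) = Δ·Π!·Σ² = 8/429  (sign +1)
I_A²/I_B² = (1/1287)/(8/429) = 1/24

1/24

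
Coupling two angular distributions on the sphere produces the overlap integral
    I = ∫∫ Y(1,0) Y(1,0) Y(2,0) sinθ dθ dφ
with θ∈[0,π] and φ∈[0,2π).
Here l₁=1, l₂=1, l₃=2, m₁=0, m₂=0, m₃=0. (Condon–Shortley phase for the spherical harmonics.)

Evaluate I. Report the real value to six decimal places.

0.252313

Checks pass: Σm=0; 4 even; l₃=2∈[0,2].
(2·1+1)(2·1+1)(2·2+1) = 45
Δ: 0! 2! 2! / 5! → 1/30
sum: t=0:+1/1 = 1/1
3j²(1 1 2; 0 0 0) = Δ·Π!·Σ² = 2/15  (sign +1)
(m-triple is (0,0,0) — same symbol as above.)
combine: 4πI² = 45·2/15·2/15 = 4/5
take √, sign +1: I = 0.25231325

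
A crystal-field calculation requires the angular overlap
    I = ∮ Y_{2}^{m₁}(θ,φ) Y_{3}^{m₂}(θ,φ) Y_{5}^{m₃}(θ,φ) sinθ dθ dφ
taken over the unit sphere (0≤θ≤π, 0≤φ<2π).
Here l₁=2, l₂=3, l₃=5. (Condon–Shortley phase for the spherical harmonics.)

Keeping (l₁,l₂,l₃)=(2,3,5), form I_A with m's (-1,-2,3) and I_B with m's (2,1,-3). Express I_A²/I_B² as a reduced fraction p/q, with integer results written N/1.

Same 2,3,5: normalisation and zero-m 3j drop out of the ratio.
A: Δ: 0! 4! 6! / 11! → 1/2310; sum: t=0:+1/720 = 1/720; 3j²(2 3 5; -1 -2 3) = Δ·Π!·Σ² = 8/165  (sign +1)
B: Δ: 0! 4! 6! / 11! → 1/2310; sum: t=0:+1/1152 = 1/1152; 3j²(2 3 5; 2 1 -3) = Δ·Π!·Σ² = 1/33  (sign +1)
I_A²/I_B² = (8/165)/(1/33) = 8/5

8/5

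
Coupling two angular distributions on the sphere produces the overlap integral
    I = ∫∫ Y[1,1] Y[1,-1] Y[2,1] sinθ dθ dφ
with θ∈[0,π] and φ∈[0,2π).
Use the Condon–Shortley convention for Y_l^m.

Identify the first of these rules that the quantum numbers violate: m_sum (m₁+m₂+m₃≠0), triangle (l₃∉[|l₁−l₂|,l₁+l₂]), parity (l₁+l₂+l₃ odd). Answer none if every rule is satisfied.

m₁+m₂+m₃ = 1 − 1 + 1 = 1  ✗
triangle: |1−1|=0 ≤ l₃=2 ≤ 1+1=2
parity: l₁+l₂+l₃ = 4 is even

m_sum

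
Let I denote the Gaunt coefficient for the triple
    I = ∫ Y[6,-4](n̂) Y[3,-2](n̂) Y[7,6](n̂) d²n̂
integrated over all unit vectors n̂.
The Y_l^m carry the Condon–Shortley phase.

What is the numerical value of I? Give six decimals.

0.183421

Checks pass: Σm=0; 16 even; l₃=7∈[3,9].
(2·6+1)(2·3+1)(2·7+1) = 1365
Δ: 2! 10! 4! / 17! → 1/2042040
sum: t=0:+1/207360 t=1:−1/57600 t=2:+1/207360 = -1/129600
3j²(6 3 7; 0 0 0) = Δ·Π!·Σ² = 168/12155  (sign +1)
sum: t=0:+1/43545600 t=1:−1/8709120 = -1/10886400
3j²(6 3 7; -4 -2 6) = Δ·Π!·Σ² = 8/357  (sign +1)
combine: 4πI² = 1365·168/12155·8/357 = 1344/3179
take √, sign +1: I = 0.18342116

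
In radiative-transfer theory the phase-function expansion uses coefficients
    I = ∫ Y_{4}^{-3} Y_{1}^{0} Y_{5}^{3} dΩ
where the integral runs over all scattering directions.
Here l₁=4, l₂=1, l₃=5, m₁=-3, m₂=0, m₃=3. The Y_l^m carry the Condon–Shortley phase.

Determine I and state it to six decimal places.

-0.196426

Checks pass: Σm=0; 10 even; l₃=5∈[3,5].
(2·4+1)(2·1+1)(2·5+1) = 297
Δ: 0! 8! 2! / 11! → 1/495
sum: t=0:+1/576 = 1/576
3j²(4 1 5; 0 0 0) = Δ·Π!·Σ² = 5/99  (sign -1)
sum: t=0:+1/5040 = 1/5040
3j²(4 1 5; -3 0 3) = Δ·Π!·Σ² = 16/495  (sign +1)
combine: 4πI² = 297·5/99·16/495 = 16/33
take √, sign -1: I = -0.19642560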